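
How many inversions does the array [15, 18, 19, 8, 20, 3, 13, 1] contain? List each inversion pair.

Finding inversions in [15, 18, 19, 8, 20, 3, 13, 1]:

(0, 3): arr[0]=15 > arr[3]=8
(0, 5): arr[0]=15 > arr[5]=3
(0, 6): arr[0]=15 > arr[6]=13
(0, 7): arr[0]=15 > arr[7]=1
(1, 3): arr[1]=18 > arr[3]=8
(1, 5): arr[1]=18 > arr[5]=3
(1, 6): arr[1]=18 > arr[6]=13
(1, 7): arr[1]=18 > arr[7]=1
(2, 3): arr[2]=19 > arr[3]=8
(2, 5): arr[2]=19 > arr[5]=3
(2, 6): arr[2]=19 > arr[6]=13
(2, 7): arr[2]=19 > arr[7]=1
(3, 5): arr[3]=8 > arr[5]=3
(3, 7): arr[3]=8 > arr[7]=1
(4, 5): arr[4]=20 > arr[5]=3
(4, 6): arr[4]=20 > arr[6]=13
(4, 7): arr[4]=20 > arr[7]=1
(5, 7): arr[5]=3 > arr[7]=1
(6, 7): arr[6]=13 > arr[7]=1

Total inversions: 19

The array has 19 inversion(s): (0,3), (0,5), (0,6), (0,7), (1,3), (1,5), (1,6), (1,7), (2,3), (2,5), (2,6), (2,7), (3,5), (3,7), (4,5), (4,6), (4,7), (5,7), (6,7). Each pair (i,j) satisfies i < j and arr[i] > arr[j].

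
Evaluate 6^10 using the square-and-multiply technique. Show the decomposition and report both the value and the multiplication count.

Computing 6^10 by squaring (build up from 6^1; each line after the first costs one multiplication):

6^1 = 6
6^2 = (6^1)^2 = 6^2 = 36
6^4 = (6^2)^2 = 36^2 = 1296
6^5 = 6 * 6^4 = 6 * 1296 = 7776
6^10 = (6^5)^2 = 7776^2 = 60466176

Result: 60466176
Multiplications needed: 4 (4 lines after 6^1)

6^10 = 60466176. Using exponentiation by squaring, this requires 4 multiplications. The key idea: if the exponent is even, square the half-power; if odd, multiply by the base once.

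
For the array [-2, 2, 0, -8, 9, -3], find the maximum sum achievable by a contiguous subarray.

Using Kadane's algorithm on [-2, 2, 0, -8, 9, -3]:

Scanning through the array:
Position 1 (value 2): max_ending_here = 2, max_so_far = 2
Position 2 (value 0): max_ending_here = 2, max_so_far = 2
Position 3 (value -8): max_ending_here = -6, max_so_far = 2
Position 4 (value 9): max_ending_here = 9, max_so_far = 9
Position 5 (value -3): max_ending_here = 6, max_so_far = 9

Maximum subarray: [9]
Maximum sum: 9

The maximum subarray is [9] with sum 9. This subarray runs from index 4 to index 4.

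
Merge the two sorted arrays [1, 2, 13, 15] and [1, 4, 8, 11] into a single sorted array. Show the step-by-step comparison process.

Merging process:

Compare 1 vs 1: take 1 from left. Merged: [1]
Compare 2 vs 1: take 1 from right. Merged: [1, 1]
Compare 2 vs 4: take 2 from left. Merged: [1, 1, 2]
Compare 13 vs 4: take 4 from right. Merged: [1, 1, 2, 4]
Compare 13 vs 8: take 8 from right. Merged: [1, 1, 2, 4, 8]
Compare 13 vs 11: take 11 from right. Merged: [1, 1, 2, 4, 8, 11]
Append remaining from left: [13, 15]. Merged: [1, 1, 2, 4, 8, 11, 13, 15]

Final merged array: [1, 1, 2, 4, 8, 11, 13, 15]
Total comparisons: 6

The merged array is [1, 1, 2, 4, 8, 11, 13, 15], requiring 6 comparisons. The merge step runs in O(n) time where n is the total number of elements.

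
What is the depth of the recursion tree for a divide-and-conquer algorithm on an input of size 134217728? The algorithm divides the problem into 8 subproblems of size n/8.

For divide and conquer with division factor 8:

Problem sizes at each level:
Level 0: 134217728
Level 1: 16777216
Level 2: 2097152
Level 3: 262144
Level 4: 32768
Level 5: 4096
Level 6: 512
Level 7: 64
Level 8: 8
Level 9: 1

The root is level 0 and the size-1 base case is level 9 (the tree spans levels 0 through 9, i.e. 10 levels counting the root), so the depth is the number of divisions: log_8(134217728) = 9

The recursion tree depth is log_8(134217728) = 9. At each level, the problem size is divided by 8, so it takes 9 divisions to reduce to a base case of size 1. The algorithm makes 8 recursive calls at each level.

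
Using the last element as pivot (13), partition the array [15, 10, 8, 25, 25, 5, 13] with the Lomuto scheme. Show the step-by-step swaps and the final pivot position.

Lomuto partition with pivot = 13:

Initial array: [15, 10, 8, 25, 25, 5, 13]

arr[0]=15 > 13: no swap
arr[1]=10 <= 13: swap with position 0, array becomes [10, 15, 8, 25, 25, 5, 13]
arr[2]=8 <= 13: swap with position 1, array becomes [10, 8, 15, 25, 25, 5, 13]
arr[3]=25 > 13: no swap
arr[4]=25 > 13: no swap
arr[5]=5 <= 13: swap with position 2, array becomes [10, 8, 5, 25, 25, 15, 13]

Place pivot at position 3: [10, 8, 5, 13, 25, 15, 25]
Pivot position: 3

After partitioning with pivot 13, the array becomes [10, 8, 5, 13, 25, 15, 25]. The pivot is placed at index 3. All elements to the left of the pivot are <= 13, and all elements to the right are > 13.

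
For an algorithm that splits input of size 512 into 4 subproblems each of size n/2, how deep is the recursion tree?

For divide and conquer with division factor 2:

Problem sizes at each level:
Level 0: 512
Level 1: 256
Level 2: 128
Level 3: 64
Level 4: 32
Level 5: 16
Level 6: 8
Level 7: 4
Level 8: 2
Level 9: 1

The root is level 0 and the size-1 base case is level 9 (the tree spans levels 0 through 9, i.e. 10 levels counting the root), so the depth is the number of divisions: log_2(512) = 9

The recursion tree depth is log_2(512) = 9. At each level, the problem size is divided by 2, so it takes 9 divisions to reduce to a base case of size 1. The algorithm makes 4 recursive calls at each level.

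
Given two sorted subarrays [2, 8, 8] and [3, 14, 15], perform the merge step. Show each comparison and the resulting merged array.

Merging process:

Compare 2 vs 3: take 2 from left. Merged: [2]
Compare 8 vs 3: take 3 from right. Merged: [2, 3]
Compare 8 vs 14: take 8 from left. Merged: [2, 3, 8]
Compare 8 vs 14: take 8 from left. Merged: [2, 3, 8, 8]
Append remaining from right: [14, 15]. Merged: [2, 3, 8, 8, 14, 15]

Final merged array: [2, 3, 8, 8, 14, 15]
Total comparisons: 4

The merged array is [2, 3, 8, 8, 14, 15], requiring 4 comparisons. The merge step runs in O(n) time where n is the total number of elements.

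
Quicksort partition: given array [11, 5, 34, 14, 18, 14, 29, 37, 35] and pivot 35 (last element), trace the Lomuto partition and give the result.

Lomuto partition with pivot = 35:

Initial array: [11, 5, 34, 14, 18, 14, 29, 37, 35]

arr[0]=11 <= 35: swap with position 0, array becomes [11, 5, 34, 14, 18, 14, 29, 37, 35]
arr[1]=5 <= 35: swap with position 1, array becomes [11, 5, 34, 14, 18, 14, 29, 37, 35]
arr[2]=34 <= 35: swap with position 2, array becomes [11, 5, 34, 14, 18, 14, 29, 37, 35]
arr[3]=14 <= 35: swap with position 3, array becomes [11, 5, 34, 14, 18, 14, 29, 37, 35]
arr[4]=18 <= 35: swap with position 4, array becomes [11, 5, 34, 14, 18, 14, 29, 37, 35]
arr[5]=14 <= 35: swap with position 5, array becomes [11, 5, 34, 14, 18, 14, 29, 37, 35]
arr[6]=29 <= 35: swap with position 6, array becomes [11, 5, 34, 14, 18, 14, 29, 37, 35]
arr[7]=37 > 35: no swap

Place pivot at position 7: [11, 5, 34, 14, 18, 14, 29, 35, 37]
Pivot position: 7

After partitioning with pivot 35, the array becomes [11, 5, 34, 14, 18, 14, 29, 35, 37]. The pivot is placed at index 7. All elements to the left of the pivot are <= 35, and all elements to the right are > 35.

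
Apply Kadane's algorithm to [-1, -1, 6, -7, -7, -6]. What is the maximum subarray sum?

Using Kadane's algorithm on [-1, -1, 6, -7, -7, -6]:

Scanning through the array:
Position 1 (value -1): max_ending_here = -1, max_so_far = -1
Position 2 (value 6): max_ending_here = 6, max_so_far = 6
Position 3 (value -7): max_ending_here = -1, max_so_far = 6
Position 4 (value -7): max_ending_here = -7, max_so_far = 6
Position 5 (value -6): max_ending_here = -6, max_so_far = 6

Maximum subarray: [6]
Maximum sum: 6

The maximum subarray is [6] with sum 6. This subarray runs from index 2 to index 2.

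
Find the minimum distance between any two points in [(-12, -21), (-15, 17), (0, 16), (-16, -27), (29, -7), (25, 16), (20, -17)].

Computing all pairwise distances among 7 points:

d((-12, -21), (-15, 17)) = 38.1182
d((-12, -21), (0, 16)) = 38.8973
d((-12, -21), (-16, -27)) = 7.2111 <-- minimum
d((-12, -21), (29, -7)) = 43.3244
d((-12, -21), (25, 16)) = 52.3259
d((-12, -21), (20, -17)) = 32.249
d((-15, 17), (0, 16)) = 15.0333
d((-15, 17), (-16, -27)) = 44.0114
d((-15, 17), (29, -7)) = 50.1199
d((-15, 17), (25, 16)) = 40.0125
d((-15, 17), (20, -17)) = 48.7955
d((0, 16), (-16, -27)) = 45.8803
d((0, 16), (29, -7)) = 37.0135
d((0, 16), (25, 16)) = 25.0
d((0, 16), (20, -17)) = 38.5876
d((-16, -27), (29, -7)) = 49.2443
d((-16, -27), (25, 16)) = 59.4138
d((-16, -27), (20, -17)) = 37.3631
d((29, -7), (25, 16)) = 23.3452
d((29, -7), (20, -17)) = 13.4536
d((25, 16), (20, -17)) = 33.3766

Closest pair: (-12, -21) and (-16, -27) with distance 7.2111

The closest pair is (-12, -21) and (-16, -27) with Euclidean distance 7.2111. For 7 points, brute-force pairwise comparison is shown above. For large n, the divide-and-conquer algorithm (sort by x, recurse on halves, check the dividing strip) achieves O(n log n).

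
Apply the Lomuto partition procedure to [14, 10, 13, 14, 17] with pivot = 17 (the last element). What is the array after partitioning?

Lomuto partition with pivot = 17:

Initial array: [14, 10, 13, 14, 17]

arr[0]=14 <= 17: swap with position 0, array becomes [14, 10, 13, 14, 17]
arr[1]=10 <= 17: swap with position 1, array becomes [14, 10, 13, 14, 17]
arr[2]=13 <= 17: swap with position 2, array becomes [14, 10, 13, 14, 17]
arr[3]=14 <= 17: swap with position 3, array becomes [14, 10, 13, 14, 17]

Place pivot at position 4: [14, 10, 13, 14, 17]
Pivot position: 4

After partitioning with pivot 17, the array becomes [14, 10, 13, 14, 17]. The pivot is placed at index 4. All elements to the left of the pivot are <= 17, and all elements to the right are > 17.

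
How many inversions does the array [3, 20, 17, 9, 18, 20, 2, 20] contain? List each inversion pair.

Finding inversions in [3, 20, 17, 9, 18, 20, 2, 20]:

(0, 6): arr[0]=3 > arr[6]=2
(1, 2): arr[1]=20 > arr[2]=17
(1, 3): arr[1]=20 > arr[3]=9
(1, 4): arr[1]=20 > arr[4]=18
(1, 6): arr[1]=20 > arr[6]=2
(2, 3): arr[2]=17 > arr[3]=9
(2, 6): arr[2]=17 > arr[6]=2
(3, 6): arr[3]=9 > arr[6]=2
(4, 6): arr[4]=18 > arr[6]=2
(5, 6): arr[5]=20 > arr[6]=2

Total inversions: 10

The array has 10 inversion(s): (0,6), (1,2), (1,3), (1,4), (1,6), (2,3), (2,6), (3,6), (4,6), (5,6). Each pair (i,j) satisfies i < j and arr[i] > arr[j].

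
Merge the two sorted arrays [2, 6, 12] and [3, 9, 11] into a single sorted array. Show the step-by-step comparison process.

Merging process:

Compare 2 vs 3: take 2 from left. Merged: [2]
Compare 6 vs 3: take 3 from right. Merged: [2, 3]
Compare 6 vs 9: take 6 from left. Merged: [2, 3, 6]
Compare 12 vs 9: take 9 from right. Merged: [2, 3, 6, 9]
Compare 12 vs 11: take 11 from right. Merged: [2, 3, 6, 9, 11]
Append remaining from left: [12]. Merged: [2, 3, 6, 9, 11, 12]

Final merged array: [2, 3, 6, 9, 11, 12]
Total comparisons: 5

The merged array is [2, 3, 6, 9, 11, 12], requiring 5 comparisons. The merge step runs in O(n) time where n is the total number of elements.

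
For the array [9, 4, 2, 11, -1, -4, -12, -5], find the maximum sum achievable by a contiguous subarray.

Using Kadane's algorithm on [9, 4, 2, 11, -1, -4, -12, -5]:

Scanning through the array:
Position 1 (value 4): max_ending_here = 13, max_so_far = 13
Position 2 (value 2): max_ending_here = 15, max_so_far = 15
Position 3 (value 11): max_ending_here = 26, max_so_far = 26
Position 4 (value -1): max_ending_here = 25, max_so_far = 26
Position 5 (value -4): max_ending_here = 21, max_so_far = 26
Position 6 (value -12): max_ending_here = 9, max_so_far = 26
Position 7 (value -5): max_ending_here = 4, max_so_far = 26

Maximum subarray: [9, 4, 2, 11]
Maximum sum: 26

The maximum subarray is [9, 4, 2, 11] with sum 26. This subarray runs from index 0 to index 3.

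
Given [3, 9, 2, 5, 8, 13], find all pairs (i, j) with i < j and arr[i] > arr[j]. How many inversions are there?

Finding inversions in [3, 9, 2, 5, 8, 13]:

(0, 2): arr[0]=3 > arr[2]=2
(1, 2): arr[1]=9 > arr[2]=2
(1, 3): arr[1]=9 > arr[3]=5
(1, 4): arr[1]=9 > arr[4]=8

Total inversions: 4

The array has 4 inversion(s): (0,2), (1,2), (1,3), (1,4). Each pair (i,j) satisfies i < j and arr[i] > arr[j].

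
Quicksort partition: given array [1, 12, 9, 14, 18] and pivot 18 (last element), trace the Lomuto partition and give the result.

Lomuto partition with pivot = 18:

Initial array: [1, 12, 9, 14, 18]

arr[0]=1 <= 18: swap with position 0, array becomes [1, 12, 9, 14, 18]
arr[1]=12 <= 18: swap with position 1, array becomes [1, 12, 9, 14, 18]
arr[2]=9 <= 18: swap with position 2, array becomes [1, 12, 9, 14, 18]
arr[3]=14 <= 18: swap with position 3, array becomes [1, 12, 9, 14, 18]

Place pivot at position 4: [1, 12, 9, 14, 18]
Pivot position: 4

After partitioning with pivot 18, the array becomes [1, 12, 9, 14, 18]. The pivot is placed at index 4. All elements to the left of the pivot are <= 18, and all elements to the right are > 18.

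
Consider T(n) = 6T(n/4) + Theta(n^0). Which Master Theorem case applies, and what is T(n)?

Master Theorem for T(n) = 6T(n/4) + O(n^0):

a = 6, b = 4, c = 0
log_b(a) = log_4(6) = 1.2925

Case 1: c = 0 < log_4(6) = 1.2925
T(n) = O(n^(log_4 6))

For T(n) = 6T(n/4) + O(n^0): log_4(6) = 1.2925. This is Case 1 of the Master Theorem (c < log_b(a), work dominated by leaves), giving O(n^(log_4 6)).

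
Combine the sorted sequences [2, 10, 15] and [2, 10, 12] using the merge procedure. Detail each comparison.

Merging process:

Compare 2 vs 2: take 2 from left. Merged: [2]
Compare 10 vs 2: take 2 from right. Merged: [2, 2]
Compare 10 vs 10: take 10 from left. Merged: [2, 2, 10]
Compare 15 vs 10: take 10 from right. Merged: [2, 2, 10, 10]
Compare 15 vs 12: take 12 from right. Merged: [2, 2, 10, 10, 12]
Append remaining from left: [15]. Merged: [2, 2, 10, 10, 12, 15]

Final merged array: [2, 2, 10, 10, 12, 15]
Total comparisons: 5

The merged array is [2, 2, 10, 10, 12, 15], requiring 5 comparisons. The merge step runs in O(n) time where n is the total number of elements.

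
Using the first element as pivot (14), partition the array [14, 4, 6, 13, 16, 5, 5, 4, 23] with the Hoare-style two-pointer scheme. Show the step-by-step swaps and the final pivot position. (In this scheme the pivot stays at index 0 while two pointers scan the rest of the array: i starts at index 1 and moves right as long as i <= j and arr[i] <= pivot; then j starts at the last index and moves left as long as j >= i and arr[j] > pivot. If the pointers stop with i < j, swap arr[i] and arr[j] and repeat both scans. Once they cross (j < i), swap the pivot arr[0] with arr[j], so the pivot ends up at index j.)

Hoare-style two-pointer partition with pivot = 14:

Initial array: [14, 4, 6, 13, 16, 5, 5, 4, 23]

Pointers start at i = 1, j = 8.
i stops at index 4 (arr[4]=16 > 14), j stops at index 7 (arr[7]=4 <= 14): swap arr[4] and arr[7], array becomes [14, 4, 6, 13, 4, 5, 5, 16, 23]
i ends at 7, j ends at 6: the pointers have crossed (j < i), so scanning stops.

Swap pivot arr[0] with arr[6] to place pivot at position 6: [5, 4, 6, 13, 4, 5, 14, 16, 23]
Pivot position: 6

After partitioning with pivot 14, the array becomes [5, 4, 6, 13, 4, 5, 14, 16, 23]. The pivot is placed at index 6. All elements to the left of the pivot are <= 14, and all elements to the right are > 14.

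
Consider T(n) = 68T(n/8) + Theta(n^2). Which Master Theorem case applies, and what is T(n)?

Master Theorem for T(n) = 68T(n/8) + O(n^2):

a = 68, b = 8, c = 2
log_b(a) = log_8(68) = 2.0292

Case 1: c = 2 < log_8(68) = 2.0292
T(n) = O(n^(log_8 68))

For T(n) = 68T(n/8) + O(n^2): log_8(68) = 2.0292. This is Case 1 of the Master Theorem (c < log_b(a), work dominated by leaves), giving O(n^(log_8 68)).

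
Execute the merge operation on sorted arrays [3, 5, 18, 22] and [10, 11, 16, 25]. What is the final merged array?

Merging process:

Compare 3 vs 10: take 3 from left. Merged: [3]
Compare 5 vs 10: take 5 from left. Merged: [3, 5]
Compare 18 vs 10: take 10 from right. Merged: [3, 5, 10]
Compare 18 vs 11: take 11 from right. Merged: [3, 5, 10, 11]
Compare 18 vs 16: take 16 from right. Merged: [3, 5, 10, 11, 16]
Compare 18 vs 25: take 18 from left. Merged: [3, 5, 10, 11, 16, 18]
Compare 22 vs 25: take 22 from left. Merged: [3, 5, 10, 11, 16, 18, 22]
Append remaining from right: [25]. Merged: [3, 5, 10, 11, 16, 18, 22, 25]

Final merged array: [3, 5, 10, 11, 16, 18, 22, 25]
Total comparisons: 7

The merged array is [3, 5, 10, 11, 16, 18, 22, 25], requiring 7 comparisons. The merge step runs in O(n) time where n is the total number of elements.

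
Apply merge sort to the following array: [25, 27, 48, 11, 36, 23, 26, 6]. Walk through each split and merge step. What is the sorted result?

Merge sort trace:

Split: [25, 27, 48, 11, 36, 23, 26, 6] -> [25, 27, 48, 11] and [36, 23, 26, 6]
  Split: [25, 27, 48, 11] -> [25, 27] and [48, 11]
    Split: [25, 27] -> [25] and [27]
    Merge: [25] + [27] -> [25, 27]
    Split: [48, 11] -> [48] and [11]
    Merge: [48] + [11] -> [11, 48]
  Merge: [25, 27] + [11, 48] -> [11, 25, 27, 48]
  Split: [36, 23, 26, 6] -> [36, 23] and [26, 6]
    Split: [36, 23] -> [36] and [23]
    Merge: [36] + [23] -> [23, 36]
    Split: [26, 6] -> [26] and [6]
    Merge: [26] + [6] -> [6, 26]
  Merge: [23, 36] + [6, 26] -> [6, 23, 26, 36]
Merge: [11, 25, 27, 48] + [6, 23, 26, 36] -> [6, 11, 23, 25, 26, 27, 36, 48]

Final sorted array: [6, 11, 23, 25, 26, 27, 36, 48]

The merge sort proceeds by recursively splitting the array and merging sorted halves.
After all merges, the sorted array is [6, 11, 23, 25, 26, 27, 36, 48].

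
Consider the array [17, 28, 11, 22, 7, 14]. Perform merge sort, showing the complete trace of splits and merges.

Merge sort trace:

Split: [17, 28, 11, 22, 7, 14] -> [17, 28, 11] and [22, 7, 14]
  Split: [17, 28, 11] -> [17] and [28, 11]
    Split: [28, 11] -> [28] and [11]
    Merge: [28] + [11] -> [11, 28]
  Merge: [17] + [11, 28] -> [11, 17, 28]
  Split: [22, 7, 14] -> [22] and [7, 14]
    Split: [7, 14] -> [7] and [14]
    Merge: [7] + [14] -> [7, 14]
  Merge: [22] + [7, 14] -> [7, 14, 22]
Merge: [11, 17, 28] + [7, 14, 22] -> [7, 11, 14, 17, 22, 28]

Final sorted array: [7, 11, 14, 17, 22, 28]

The merge sort proceeds by recursively splitting the array and merging sorted halves.
After all merges, the sorted array is [7, 11, 14, 17, 22, 28].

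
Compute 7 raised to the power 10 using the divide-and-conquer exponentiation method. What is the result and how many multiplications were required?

Computing 7^10 by squaring (build up from 7^1; each line after the first costs one multiplication):

7^1 = 7
7^2 = (7^1)^2 = 7^2 = 49
7^4 = (7^2)^2 = 49^2 = 2401
7^5 = 7 * 7^4 = 7 * 2401 = 16807
7^10 = (7^5)^2 = 16807^2 = 282475249

Result: 282475249
Multiplications needed: 4 (4 lines after 7^1)

7^10 = 282475249. Using exponentiation by squaring, this requires 4 multiplications. The key idea: if the exponent is even, square the half-power; if odd, multiply by the base once.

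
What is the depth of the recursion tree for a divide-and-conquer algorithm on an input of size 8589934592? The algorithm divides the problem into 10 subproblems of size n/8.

For divide and conquer with division factor 8:

Problem sizes at each level:
Level 0: 8589934592
Level 1: 1073741824
Level 2: 134217728
Level 3: 16777216
Level 4: 2097152
Level 5: 262144
Level 6: 32768
Level 7: 4096
Level 8: 512
Level 9: 64
Level 10: 8
Level 11: 1

The root is level 0 and the size-1 base case is level 11 (the tree spans levels 0 through 11, i.e. 12 levels counting the root), so the depth is the number of divisions: log_8(8589934592) = 11

The recursion tree depth is log_8(8589934592) = 11. At each level, the problem size is divided by 8, so it takes 11 divisions to reduce to a base case of size 1. The algorithm makes 10 recursive calls at each level.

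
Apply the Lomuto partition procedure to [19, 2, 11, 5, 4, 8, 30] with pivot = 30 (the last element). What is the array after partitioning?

Lomuto partition with pivot = 30:

Initial array: [19, 2, 11, 5, 4, 8, 30]

arr[0]=19 <= 30: swap with position 0, array becomes [19, 2, 11, 5, 4, 8, 30]
arr[1]=2 <= 30: swap with position 1, array becomes [19, 2, 11, 5, 4, 8, 30]
arr[2]=11 <= 30: swap with position 2, array becomes [19, 2, 11, 5, 4, 8, 30]
arr[3]=5 <= 30: swap with position 3, array becomes [19, 2, 11, 5, 4, 8, 30]
arr[4]=4 <= 30: swap with position 4, array becomes [19, 2, 11, 5, 4, 8, 30]
arr[5]=8 <= 30: swap with position 5, array becomes [19, 2, 11, 5, 4, 8, 30]

Place pivot at position 6: [19, 2, 11, 5, 4, 8, 30]
Pivot position: 6

After partitioning with pivot 30, the array becomes [19, 2, 11, 5, 4, 8, 30]. The pivot is placed at index 6. All elements to the left of the pivot are <= 30, and all elements to the right are > 30.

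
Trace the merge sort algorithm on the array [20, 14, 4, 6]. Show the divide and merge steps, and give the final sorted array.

Merge sort trace:

Split: [20, 14, 4, 6] -> [20, 14] and [4, 6]
  Split: [20, 14] -> [20] and [14]
  Merge: [20] + [14] -> [14, 20]
  Split: [4, 6] -> [4] and [6]
  Merge: [4] + [6] -> [4, 6]
Merge: [14, 20] + [4, 6] -> [4, 6, 14, 20]

Final sorted array: [4, 6, 14, 20]

The merge sort proceeds by recursively splitting the array and merging sorted halves.
After all merges, the sorted array is [4, 6, 14, 20].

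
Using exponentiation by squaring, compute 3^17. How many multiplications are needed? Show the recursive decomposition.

Computing 3^17 by squaring (build up from 3^1; each line after the first costs one multiplication):

3^1 = 3
3^2 = (3^1)^2 = 3^2 = 9
3^4 = (3^2)^2 = 9^2 = 81
3^8 = (3^4)^2 = 81^2 = 6561
3^16 = (3^8)^2 = 6561^2 = 43046721
3^17 = 3 * 3^16 = 3 * 43046721 = 129140163

Result: 129140163
Multiplications needed: 5 (5 lines after 3^1)

3^17 = 129140163. Using exponentiation by squaring, this requires 5 multiplications. The key idea: if the exponent is even, square the half-power; if odd, multiply by the base once.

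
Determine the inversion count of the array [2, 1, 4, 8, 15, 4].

Finding inversions in [2, 1, 4, 8, 15, 4]:

(0, 1): arr[0]=2 > arr[1]=1
(3, 5): arr[3]=8 > arr[5]=4
(4, 5): arr[4]=15 > arr[5]=4

Total inversions: 3

The array has 3 inversion(s): (0,1), (3,5), (4,5). Each pair (i,j) satisfies i < j and arr[i] > arr[j].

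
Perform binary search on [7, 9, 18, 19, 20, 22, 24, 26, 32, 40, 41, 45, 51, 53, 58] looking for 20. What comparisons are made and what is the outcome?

Binary search for 20 in [7, 9, 18, 19, 20, 22, 24, 26, 32, 40, 41, 45, 51, 53, 58]:

lo=0, hi=14, mid=7, arr[mid]=26 -> 26 > 20, search left half
lo=0, hi=6, mid=3, arr[mid]=19 -> 19 < 20, search right half
lo=4, hi=6, mid=5, arr[mid]=22 -> 22 > 20, search left half
lo=4, hi=4, mid=4, arr[mid]=20 -> Found target at index 4!

Binary search finds 20 at index 4 after 4 comparisons. The search repeatedly halves the search space by comparing with the middle element.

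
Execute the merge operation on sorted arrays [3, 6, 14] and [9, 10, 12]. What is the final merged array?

Merging process:

Compare 3 vs 9: take 3 from left. Merged: [3]
Compare 6 vs 9: take 6 from left. Merged: [3, 6]
Compare 14 vs 9: take 9 from right. Merged: [3, 6, 9]
Compare 14 vs 10: take 10 from right. Merged: [3, 6, 9, 10]
Compare 14 vs 12: take 12 from right. Merged: [3, 6, 9, 10, 12]
Append remaining from left: [14]. Merged: [3, 6, 9, 10, 12, 14]

Final merged array: [3, 6, 9, 10, 12, 14]
Total comparisons: 5

The merged array is [3, 6, 9, 10, 12, 14], requiring 5 comparisons. The merge step runs in O(n) time where n is the total number of elements.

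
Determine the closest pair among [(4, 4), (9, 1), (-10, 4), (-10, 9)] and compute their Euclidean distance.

Computing all pairwise distances among 4 points:

d((4, 4), (9, 1)) = 5.831
d((4, 4), (-10, 4)) = 14.0
d((4, 4), (-10, 9)) = 14.8661
d((9, 1), (-10, 4)) = 19.2354
d((9, 1), (-10, 9)) = 20.6155
d((-10, 4), (-10, 9)) = 5.0 <-- minimum

Closest pair: (-10, 4) and (-10, 9) with distance 5.0

The closest pair is (-10, 4) and (-10, 9) with Euclidean distance 5.0. For 4 points, brute-force pairwise comparison is shown above. For large n, the divide-and-conquer algorithm (sort by x, recurse on halves, check the dividing strip) achieves O(n log n).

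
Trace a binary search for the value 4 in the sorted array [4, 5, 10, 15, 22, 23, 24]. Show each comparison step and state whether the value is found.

Binary search for 4 in [4, 5, 10, 15, 22, 23, 24]:

lo=0, hi=6, mid=3, arr[mid]=15 -> 15 > 4, search left half
lo=0, hi=2, mid=1, arr[mid]=5 -> 5 > 4, search left half
lo=0, hi=0, mid=0, arr[mid]=4 -> Found target at index 0!

Binary search finds 4 at index 0 after 3 comparisons. The search repeatedly halves the search space by comparing with the middle element.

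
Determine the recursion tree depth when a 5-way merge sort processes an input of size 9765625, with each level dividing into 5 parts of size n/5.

For divide and conquer with division factor 5:

Problem sizes at each level:
Level 0: 9765625
Level 1: 1953125
Level 2: 390625
Level 3: 78125
Level 4: 15625
Level 5: 3125
Level 6: 625
Level 7: 125
Level 8: 25
Level 9: 5
Level 10: 1

The root is level 0 and the size-1 base case is level 10 (the tree spans levels 0 through 10, i.e. 11 levels counting the root), so the depth is the number of divisions: log_5(9765625) = 10

The recursion tree depth is log_5(9765625) = 10. At each level, the problem size is divided by 5, so it takes 10 divisions to reduce to a base case of size 1. The algorithm makes 5 recursive calls at each level.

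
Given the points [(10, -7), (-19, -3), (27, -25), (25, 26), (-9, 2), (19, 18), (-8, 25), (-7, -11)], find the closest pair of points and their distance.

Computing all pairwise distances among 8 points:

d((10, -7), (-19, -3)) = 29.2746
d((10, -7), (27, -25)) = 24.7588
d((10, -7), (25, 26)) = 36.2491
d((10, -7), (-9, 2)) = 21.0238
d((10, -7), (19, 18)) = 26.5707
d((10, -7), (-8, 25)) = 36.7151
d((10, -7), (-7, -11)) = 17.4642
d((-19, -3), (27, -25)) = 50.9902
d((-19, -3), (25, 26)) = 52.6972
d((-19, -3), (-9, 2)) = 11.1803
d((-19, -3), (19, 18)) = 43.4166
d((-19, -3), (-8, 25)) = 30.0832
d((-19, -3), (-7, -11)) = 14.4222
d((27, -25), (25, 26)) = 51.0392
d((27, -25), (-9, 2)) = 45.0
d((27, -25), (19, 18)) = 43.7379
d((27, -25), (-8, 25)) = 61.0328
d((27, -25), (-7, -11)) = 36.7696
d((25, 26), (-9, 2)) = 41.6173
d((25, 26), (19, 18)) = 10.0 <-- minimum
d((25, 26), (-8, 25)) = 33.0151
d((25, 26), (-7, -11)) = 48.9183
d((-9, 2), (19, 18)) = 32.249
d((-9, 2), (-8, 25)) = 23.0217
d((-9, 2), (-7, -11)) = 13.1529
d((19, 18), (-8, 25)) = 27.8927
d((19, 18), (-7, -11)) = 38.9487
d((-8, 25), (-7, -11)) = 36.0139

Closest pair: (25, 26) and (19, 18) with distance 10.0

The closest pair is (25, 26) and (19, 18) with Euclidean distance 10.0. For 8 points, brute-force pairwise comparison is shown above. For large n, the divide-and-conquer algorithm (sort by x, recurse on halves, check the dividing strip) achieves O(n log n).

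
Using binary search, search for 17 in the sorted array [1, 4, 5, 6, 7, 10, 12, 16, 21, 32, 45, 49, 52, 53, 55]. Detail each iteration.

Binary search for 17 in [1, 4, 5, 6, 7, 10, 12, 16, 21, 32, 45, 49, 52, 53, 55]:

lo=0, hi=14, mid=7, arr[mid]=16 -> 16 < 17, search right half
lo=8, hi=14, mid=11, arr[mid]=49 -> 49 > 17, search left half
lo=8, hi=10, mid=9, arr[mid]=32 -> 32 > 17, search left half
lo=8, hi=8, mid=8, arr[mid]=21 -> 21 > 17, search left half
lo=8 > hi=7, target 17 not found

Binary search determines that 17 is not in the array after 4 comparisons. The search space was exhausted without finding the target.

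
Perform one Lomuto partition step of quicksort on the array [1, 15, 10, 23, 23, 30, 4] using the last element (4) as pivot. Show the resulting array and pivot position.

Lomuto partition with pivot = 4:

Initial array: [1, 15, 10, 23, 23, 30, 4]

arr[0]=1 <= 4: swap with position 0, array becomes [1, 15, 10, 23, 23, 30, 4]
arr[1]=15 > 4: no swap
arr[2]=10 > 4: no swap
arr[3]=23 > 4: no swap
arr[4]=23 > 4: no swap
arr[5]=30 > 4: no swap

Place pivot at position 1: [1, 4, 10, 23, 23, 30, 15]
Pivot position: 1

After partitioning with pivot 4, the array becomes [1, 4, 10, 23, 23, 30, 15]. The pivot is placed at index 1. All elements to the left of the pivot are <= 4, and all elements to the right are > 4.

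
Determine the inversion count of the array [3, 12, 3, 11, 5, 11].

Finding inversions in [3, 12, 3, 11, 5, 11]:

(1, 2): arr[1]=12 > arr[2]=3
(1, 3): arr[1]=12 > arr[3]=11
(1, 4): arr[1]=12 > arr[4]=5
(1, 5): arr[1]=12 > arr[5]=11
(3, 4): arr[3]=11 > arr[4]=5

Total inversions: 5

The array has 5 inversion(s): (1,2), (1,3), (1,4), (1,5), (3,4). Each pair (i,j) satisfies i < j and arr[i] > arr[j].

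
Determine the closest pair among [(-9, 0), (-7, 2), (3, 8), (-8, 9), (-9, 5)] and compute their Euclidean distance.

Computing all pairwise distances among 5 points:

d((-9, 0), (-7, 2)) = 2.8284 <-- minimum
d((-9, 0), (3, 8)) = 14.4222
d((-9, 0), (-8, 9)) = 9.0554
d((-9, 0), (-9, 5)) = 5.0
d((-7, 2), (3, 8)) = 11.6619
d((-7, 2), (-8, 9)) = 7.0711
d((-7, 2), (-9, 5)) = 3.6056
d((3, 8), (-8, 9)) = 11.0454
d((3, 8), (-9, 5)) = 12.3693
d((-8, 9), (-9, 5)) = 4.1231

Closest pair: (-9, 0) and (-7, 2) with distance 2.8284

The closest pair is (-9, 0) and (-7, 2) with Euclidean distance 2.8284. For 5 points, brute-force pairwise comparison is shown above. For large n, the divide-and-conquer algorithm (sort by x, recurse on halves, check the dividing strip) achieves O(n log n).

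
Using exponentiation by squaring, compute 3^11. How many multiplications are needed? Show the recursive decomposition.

Computing 3^11 by squaring (build up from 3^1; each line after the first costs one multiplication):

3^1 = 3
3^2 = (3^1)^2 = 3^2 = 9
3^4 = (3^2)^2 = 9^2 = 81
3^5 = 3 * 3^4 = 3 * 81 = 243
3^10 = (3^5)^2 = 243^2 = 59049
3^11 = 3 * 3^10 = 3 * 59049 = 177147

Result: 177147
Multiplications needed: 5 (5 lines after 3^1)

3^11 = 177147. Using exponentiation by squaring, this requires 5 multiplications. The key idea: if the exponent is even, square the half-power; if odd, multiply by the base once.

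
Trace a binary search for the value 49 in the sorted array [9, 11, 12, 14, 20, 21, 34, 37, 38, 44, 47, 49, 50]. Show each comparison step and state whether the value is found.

Binary search for 49 in [9, 11, 12, 14, 20, 21, 34, 37, 38, 44, 47, 49, 50]:

lo=0, hi=12, mid=6, arr[mid]=34 -> 34 < 49, search right half
lo=7, hi=12, mid=9, arr[mid]=44 -> 44 < 49, search right half
lo=10, hi=12, mid=11, arr[mid]=49 -> Found target at index 11!

Binary search finds 49 at index 11 after 3 comparisons. The search repeatedly halves the search space by comparing with the middle element.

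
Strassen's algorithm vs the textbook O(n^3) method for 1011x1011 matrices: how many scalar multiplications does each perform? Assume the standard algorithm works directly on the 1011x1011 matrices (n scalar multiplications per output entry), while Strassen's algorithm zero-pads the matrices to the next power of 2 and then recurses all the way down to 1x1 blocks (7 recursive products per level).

Matrix multiplication for 1011x1011 matrices:

Strassen's algorithm requires power-of-2 dimensions. Pad 1011x1011 to 1024x1024 (next power of 2).

Standard algorithm: 1011^3 = 1033364331 multiplications
Strassen's algorithm: 7^(log2(1024)) = 7^10 = 282475249 multiplications
Savings: 1033364331 - 282475249 = 750889082 multiplications

Standard: 1033364331 multiplications (1011^3). Strassen: 282475249 multiplications (7^10, after padding to 1024x1024). Strassen reduces 8 recursive multiplications to 7 at each level.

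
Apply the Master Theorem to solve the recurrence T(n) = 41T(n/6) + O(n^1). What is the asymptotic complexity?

Master Theorem for T(n) = 41T(n/6) + O(n^1):

a = 41, b = 6, c = 1
log_b(a) = log_6(41) = 2.0726

Case 1: c = 1 < log_6(41) = 2.0726
T(n) = O(n^(log_6 41))

For T(n) = 41T(n/6) + O(n^1): log_6(41) = 2.0726. This is Case 1 of the Master Theorem (c < log_b(a), work dominated by leaves), giving O(n^(log_6 41)).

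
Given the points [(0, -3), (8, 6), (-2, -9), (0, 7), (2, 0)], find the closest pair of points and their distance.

Computing all pairwise distances among 5 points:

d((0, -3), (8, 6)) = 12.0416
d((0, -3), (-2, -9)) = 6.3246
d((0, -3), (0, 7)) = 10.0
d((0, -3), (2, 0)) = 3.6056 <-- minimum
d((8, 6), (-2, -9)) = 18.0278
d((8, 6), (0, 7)) = 8.0623
d((8, 6), (2, 0)) = 8.4853
d((-2, -9), (0, 7)) = 16.1245
d((-2, -9), (2, 0)) = 9.8489
d((0, 7), (2, 0)) = 7.2801

Closest pair: (0, -3) and (2, 0) with distance 3.6056

The closest pair is (0, -3) and (2, 0) with Euclidean distance 3.6056. For 5 points, brute-force pairwise comparison is shown above. For large n, the divide-and-conquer algorithm (sort by x, recurse on halves, check the dividing strip) achieves O(n log n).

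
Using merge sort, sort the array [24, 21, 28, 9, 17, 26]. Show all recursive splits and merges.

Merge sort trace:

Split: [24, 21, 28, 9, 17, 26] -> [24, 21, 28] and [9, 17, 26]
  Split: [24, 21, 28] -> [24] and [21, 28]
    Split: [21, 28] -> [21] and [28]
    Merge: [21] + [28] -> [21, 28]
  Merge: [24] + [21, 28] -> [21, 24, 28]
  Split: [9, 17, 26] -> [9] and [17, 26]
    Split: [17, 26] -> [17] and [26]
    Merge: [17] + [26] -> [17, 26]
  Merge: [9] + [17, 26] -> [9, 17, 26]
Merge: [21, 24, 28] + [9, 17, 26] -> [9, 17, 21, 24, 26, 28]

Final sorted array: [9, 17, 21, 24, 26, 28]

The merge sort proceeds by recursively splitting the array and merging sorted halves.
After all merges, the sorted array is [9, 17, 21, 24, 26, 28].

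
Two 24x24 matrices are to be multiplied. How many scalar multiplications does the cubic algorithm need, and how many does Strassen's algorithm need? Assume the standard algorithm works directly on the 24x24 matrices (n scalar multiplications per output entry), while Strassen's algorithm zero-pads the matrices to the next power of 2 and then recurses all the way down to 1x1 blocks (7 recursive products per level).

Matrix multiplication for 24x24 matrices:

Strassen's algorithm requires power-of-2 dimensions. Pad 24x24 to 32x32 (next power of 2).

Standard algorithm: 24^3 = 13824 multiplications
Strassen's algorithm: 7^(log2(32)) = 7^5 = 16807 multiplications
Difference: 13824 - 16807 = -2983 (Strassen uses MORE here due to padding overhead — for small or just-over-power-of-2 n, padding can outweigh the per-level savings)

Standard: 13824 multiplications (24^3). Strassen: 16807 multiplications (7^5, after padding to 32x32). Strassen reduces 8 recursive multiplications to 7 at each level.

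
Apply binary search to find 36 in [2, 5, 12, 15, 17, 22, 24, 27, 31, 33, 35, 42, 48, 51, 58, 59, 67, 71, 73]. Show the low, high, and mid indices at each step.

Binary search for 36 in [2, 5, 12, 15, 17, 22, 24, 27, 31, 33, 35, 42, 48, 51, 58, 59, 67, 71, 73]:

lo=0, hi=18, mid=9, arr[mid]=33 -> 33 < 36, search right half
lo=10, hi=18, mid=14, arr[mid]=58 -> 58 > 36, search left half
lo=10, hi=13, mid=11, arr[mid]=42 -> 42 > 36, search left half
lo=10, hi=10, mid=10, arr[mid]=35 -> 35 < 36, search right half
lo=11 > hi=10, target 36 not found

Binary search determines that 36 is not in the array after 4 comparisons. The search space was exhausted without finding the target.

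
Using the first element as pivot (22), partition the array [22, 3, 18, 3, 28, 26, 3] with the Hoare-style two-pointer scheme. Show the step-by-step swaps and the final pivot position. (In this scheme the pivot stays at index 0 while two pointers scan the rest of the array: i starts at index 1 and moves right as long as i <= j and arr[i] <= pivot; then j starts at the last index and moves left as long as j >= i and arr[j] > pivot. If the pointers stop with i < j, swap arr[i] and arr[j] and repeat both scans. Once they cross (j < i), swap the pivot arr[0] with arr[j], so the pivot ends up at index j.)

Hoare-style two-pointer partition with pivot = 22:

Initial array: [22, 3, 18, 3, 28, 26, 3]

Pointers start at i = 1, j = 6.
i stops at index 4 (arr[4]=28 > 22), j stops at index 6 (arr[6]=3 <= 22): swap arr[4] and arr[6], array becomes [22, 3, 18, 3, 3, 26, 28]
i ends at 5, j ends at 4: the pointers have crossed (j < i), so scanning stops.

Swap pivot arr[0] with arr[4] to place pivot at position 4: [3, 3, 18, 3, 22, 26, 28]
Pivot position: 4

After partitioning with pivot 22, the array becomes [3, 3, 18, 3, 22, 26, 28]. The pivot is placed at index 4. All elements to the left of the pivot are <= 22, and all elements to the right are > 22.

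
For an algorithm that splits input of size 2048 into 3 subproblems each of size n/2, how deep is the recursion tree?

For divide and conquer with division factor 2:

Problem sizes at each level:
Level 0: 2048
Level 1: 1024
Level 2: 512
Level 3: 256
Level 4: 128
Level 5: 64
Level 6: 32
Level 7: 16
Level 8: 8
Level 9: 4
Level 10: 2
Level 11: 1

The root is level 0 and the size-1 base case is level 11 (the tree spans levels 0 through 11, i.e. 12 levels counting the root), so the depth is the number of divisions: log_2(2048) = 11

The recursion tree depth is log_2(2048) = 11. At each level, the problem size is divided by 2, so it takes 11 divisions to reduce to a base case of size 1. The algorithm makes 3 recursive calls at each level.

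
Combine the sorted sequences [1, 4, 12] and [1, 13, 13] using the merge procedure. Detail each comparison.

Merging process:

Compare 1 vs 1: take 1 from left. Merged: [1]
Compare 4 vs 1: take 1 from right. Merged: [1, 1]
Compare 4 vs 13: take 4 from left. Merged: [1, 1, 4]
Compare 12 vs 13: take 12 from left. Merged: [1, 1, 4, 12]
Append remaining from right: [13, 13]. Merged: [1, 1, 4, 12, 13, 13]

Final merged array: [1, 1, 4, 12, 13, 13]
Total comparisons: 4

The merged array is [1, 1, 4, 12, 13, 13], requiring 4 comparisons. The merge step runs in O(n) time where n is the total number of elements.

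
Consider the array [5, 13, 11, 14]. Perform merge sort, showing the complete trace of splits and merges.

Merge sort trace:

Split: [5, 13, 11, 14] -> [5, 13] and [11, 14]
  Split: [5, 13] -> [5] and [13]
  Merge: [5] + [13] -> [5, 13]
  Split: [11, 14] -> [11] and [14]
  Merge: [11] + [14] -> [11, 14]
Merge: [5, 13] + [11, 14] -> [5, 11, 13, 14]

Final sorted array: [5, 11, 13, 14]

The merge sort proceeds by recursively splitting the array and merging sorted halves.
After all merges, the sorted array is [5, 11, 13, 14].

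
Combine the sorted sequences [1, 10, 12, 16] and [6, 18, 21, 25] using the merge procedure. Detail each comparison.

Merging process:

Compare 1 vs 6: take 1 from left. Merged: [1]
Compare 10 vs 6: take 6 from right. Merged: [1, 6]
Compare 10 vs 18: take 10 from left. Merged: [1, 6, 10]
Compare 12 vs 18: take 12 from left. Merged: [1, 6, 10, 12]
Compare 16 vs 18: take 16 from left. Merged: [1, 6, 10, 12, 16]
Append remaining from right: [18, 21, 25]. Merged: [1, 6, 10, 12, 16, 18, 21, 25]

Final merged array: [1, 6, 10, 12, 16, 18, 21, 25]
Total comparisons: 5

The merged array is [1, 6, 10, 12, 16, 18, 21, 25], requiring 5 comparisons. The merge step runs in O(n) time where n is the total number of elements.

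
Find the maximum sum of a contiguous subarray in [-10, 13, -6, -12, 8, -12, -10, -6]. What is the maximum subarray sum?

Using Kadane's algorithm on [-10, 13, -6, -12, 8, -12, -10, -6]:

Scanning through the array:
Position 1 (value 13): max_ending_here = 13, max_so_far = 13
Position 2 (value -6): max_ending_here = 7, max_so_far = 13
Position 3 (value -12): max_ending_here = -5, max_so_far = 13
Position 4 (value 8): max_ending_here = 8, max_so_far = 13
Position 5 (value -12): max_ending_here = -4, max_so_far = 13
Position 6 (value -10): max_ending_here = -10, max_so_far = 13
Position 7 (value -6): max_ending_here = -6, max_so_far = 13

Maximum subarray: [13]
Maximum sum: 13

The maximum subarray is [13] with sum 13. This subarray runs from index 1 to index 1.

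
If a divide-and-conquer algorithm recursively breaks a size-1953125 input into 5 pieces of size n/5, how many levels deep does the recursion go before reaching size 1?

For divide and conquer with division factor 5:

Problem sizes at each level:
Level 0: 1953125
Level 1: 390625
Level 2: 78125
Level 3: 15625
Level 4: 3125
Level 5: 625
Level 6: 125
Level 7: 25
Level 8: 5
Level 9: 1

The root is level 0 and the size-1 base case is level 9 (the tree spans levels 0 through 9, i.e. 10 levels counting the root), so the depth is the number of divisions: log_5(1953125) = 9

The recursion tree depth is log_5(1953125) = 9. At each level, the problem size is divided by 5, so it takes 9 divisions to reduce to a base case of size 1. The algorithm makes 5 recursive calls at each level.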